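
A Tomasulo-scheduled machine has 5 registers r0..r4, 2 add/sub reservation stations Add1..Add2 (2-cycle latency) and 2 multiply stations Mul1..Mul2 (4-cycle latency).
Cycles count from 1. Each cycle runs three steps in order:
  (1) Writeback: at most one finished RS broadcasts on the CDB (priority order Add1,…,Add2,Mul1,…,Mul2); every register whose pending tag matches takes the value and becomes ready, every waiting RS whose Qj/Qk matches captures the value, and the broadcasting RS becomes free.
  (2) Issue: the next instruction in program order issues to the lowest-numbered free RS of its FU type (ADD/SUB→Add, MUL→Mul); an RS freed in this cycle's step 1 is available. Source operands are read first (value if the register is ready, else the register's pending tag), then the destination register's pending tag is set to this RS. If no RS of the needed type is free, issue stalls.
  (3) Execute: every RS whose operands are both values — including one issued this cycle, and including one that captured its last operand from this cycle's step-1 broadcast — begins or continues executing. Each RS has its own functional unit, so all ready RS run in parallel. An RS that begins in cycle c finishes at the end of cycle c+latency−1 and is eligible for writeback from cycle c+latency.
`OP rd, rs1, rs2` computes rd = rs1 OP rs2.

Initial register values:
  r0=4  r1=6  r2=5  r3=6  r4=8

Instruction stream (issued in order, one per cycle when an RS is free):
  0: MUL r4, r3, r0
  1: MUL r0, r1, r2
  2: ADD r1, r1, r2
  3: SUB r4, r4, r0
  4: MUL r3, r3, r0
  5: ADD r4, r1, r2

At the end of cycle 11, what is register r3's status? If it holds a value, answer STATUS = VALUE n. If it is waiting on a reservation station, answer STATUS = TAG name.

c1: issue MUL r4<-Mul1 | r0:4,r1:6,r2:5,r3:6,r4:Mul1
c2: issue MUL r0<-Mul2 | r0:Mul2,r1:6,r2:5,r3:6,r4:Mul1
c3: issue ADD r1<-Add1 | r0:Mul2,r1:Add1,r2:5,r3:6,r4:Mul1
c4: issue SUB r4<-Add2 | r0:Mul2,r1:Add1,r2:5,r3:6,r4:Add2
c5: CDB Add1=11; stall | r0:Mul2,r1:11,r2:5,r3:6,r4:Add2
c6: CDB Mul1=24; issue MUL r3<-Mul1 | r0:Mul2,r1:11,r2:5,r3:Mul1,r4:Add2
c7: CDB Mul2=30; issue ADD r4<-Add1 | r0:30,r1:11,r2:5,r3:Mul1,r4:Add1
c8: - | r0:30,r1:11,r2:5,r3:Mul1,r4:Add1
c9: CDB Add1=16 | r0:30,r1:11,r2:5,r3:Mul1,r4:16
c10: CDB Add2=-6 | r0:30,r1:11,r2:5,r3:Mul1,r4:16
c11: CDB Mul1=180 | r0:30,r1:11,r2:5,r3:180,r4:16

STATUS = VALUE 180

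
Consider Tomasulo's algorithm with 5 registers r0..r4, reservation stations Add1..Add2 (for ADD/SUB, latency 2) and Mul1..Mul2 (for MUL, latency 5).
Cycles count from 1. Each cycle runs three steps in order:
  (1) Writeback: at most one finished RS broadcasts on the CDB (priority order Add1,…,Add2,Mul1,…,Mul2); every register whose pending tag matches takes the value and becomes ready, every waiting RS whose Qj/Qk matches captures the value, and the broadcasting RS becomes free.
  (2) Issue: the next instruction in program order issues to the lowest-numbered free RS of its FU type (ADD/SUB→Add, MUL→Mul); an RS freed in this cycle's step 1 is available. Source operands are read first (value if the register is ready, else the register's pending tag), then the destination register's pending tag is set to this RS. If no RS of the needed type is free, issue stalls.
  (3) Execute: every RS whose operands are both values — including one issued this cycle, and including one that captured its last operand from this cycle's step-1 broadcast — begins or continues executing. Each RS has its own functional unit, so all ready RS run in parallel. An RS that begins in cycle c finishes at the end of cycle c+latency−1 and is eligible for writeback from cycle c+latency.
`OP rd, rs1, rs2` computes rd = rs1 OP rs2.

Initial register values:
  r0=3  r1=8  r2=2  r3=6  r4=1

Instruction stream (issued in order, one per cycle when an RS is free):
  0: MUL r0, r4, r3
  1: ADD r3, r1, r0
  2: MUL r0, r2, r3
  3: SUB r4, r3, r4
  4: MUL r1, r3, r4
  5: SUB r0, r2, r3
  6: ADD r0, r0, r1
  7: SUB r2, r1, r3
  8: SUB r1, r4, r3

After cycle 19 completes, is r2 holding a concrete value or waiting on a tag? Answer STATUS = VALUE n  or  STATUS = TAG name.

STATUS = VALUE 168

c1: issue MUL r0<-Mul1 | r0:Mul1,r1:8,r2:2,r3:6,r4:1
c2: issue ADD r3<-Add1 | r0:Mul1,r1:8,r2:2,r3:Add1,r4:1
c3: issue MUL r0<-Mul2 | r0:Mul2,r1:8,r2:2,r3:Add1,r4:1
c4: issue SUB r4<-Add2 | r0:Mul2,r1:8,r2:2,r3:Add1,r4:Add2
c5: stall | r0:Mul2,r1:8,r2:2,r3:Add1,r4:Add2
c6: CDB Mul1=6; issue MUL r1<-Mul1 | r0:Mul2,r1:Mul1,r2:2,r3:Add1,r4:Add2
c7: stall | r0:Mul2,r1:Mul1,r2:2,r3:Add1,r4:Add2
c8: CDB Add1=14; issue SUB r0<-Add1 | r0:Add1,r1:Mul1,r2:2,r3:14,r4:Add2
c9: stall | r0:Add1,r1:Mul1,r2:2,r3:14,r4:Add2
c10: CDB Add1=-12; issue ADD r0<-Add1 | r0:Add1,r1:Mul1,r2:2,r3:14,r4:Add2
c11: CDB Add2=13; issue SUB r2<-Add2 | r0:Add1,r1:Mul1,r2:Add2,r3:14,r4:13
c12: stall | r0:Add1,r1:Mul1,r2:Add2,r3:14,r4:13
c13: CDB Mul2=28; stall | r0:Add1,r1:Mul1,r2:Add2,r3:14,r4:13
c14: stall | r0:Add1,r1:Mul1,r2:Add2,r3:14,r4:13
c15: stall | r0:Add1,r1:Mul1,r2:Add2,r3:14,r4:13
c16: CDB Mul1=182; stall | r0:Add1,r1:182,r2:Add2,r3:14,r4:13
c17: stall | r0:Add1,r1:182,r2:Add2,r3:14,r4:13
c18: CDB Add1=170; issue SUB r1<-Add1 | r0:170,r1:Add1,r2:Add2,r3:14,r4:13
c19: CDB Add2=168 | r0:170,r1:Add1,r2:168,r3:14,r4:13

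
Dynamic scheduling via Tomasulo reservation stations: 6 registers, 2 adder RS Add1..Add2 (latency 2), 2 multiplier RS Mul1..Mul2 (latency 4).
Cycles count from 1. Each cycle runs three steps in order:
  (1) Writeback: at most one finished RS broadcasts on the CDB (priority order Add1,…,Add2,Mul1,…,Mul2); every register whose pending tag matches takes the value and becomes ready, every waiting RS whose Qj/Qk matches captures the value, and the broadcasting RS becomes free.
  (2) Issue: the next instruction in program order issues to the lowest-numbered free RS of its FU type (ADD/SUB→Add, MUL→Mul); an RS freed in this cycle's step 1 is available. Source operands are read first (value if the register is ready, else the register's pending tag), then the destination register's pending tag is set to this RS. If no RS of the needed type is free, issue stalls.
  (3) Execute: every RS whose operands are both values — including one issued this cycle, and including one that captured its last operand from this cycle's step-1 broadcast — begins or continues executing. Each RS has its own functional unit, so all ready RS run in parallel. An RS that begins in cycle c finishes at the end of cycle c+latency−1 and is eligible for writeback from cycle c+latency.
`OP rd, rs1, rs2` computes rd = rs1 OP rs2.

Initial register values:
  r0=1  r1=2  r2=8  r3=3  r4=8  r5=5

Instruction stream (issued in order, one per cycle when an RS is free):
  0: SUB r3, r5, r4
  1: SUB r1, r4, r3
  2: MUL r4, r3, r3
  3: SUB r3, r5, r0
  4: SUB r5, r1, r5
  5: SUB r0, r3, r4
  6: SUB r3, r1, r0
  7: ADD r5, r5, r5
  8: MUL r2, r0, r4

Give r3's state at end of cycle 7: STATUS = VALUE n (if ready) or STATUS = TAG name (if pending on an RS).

  c1: issue SUB r3<-Add1  regs: r0:1,r1:2,r2:8,r3:Add1,r4:8,r5:5
  c2: issue SUB r1<-Add2  regs: r0:1,r1:Add2,r2:8,r3:Add1,r4:8,r5:5
  c3: CDB Add1=-3; issue MUL r4<-Mul1  regs: r0:1,r1:Add2,r2:8,r3:-3,r4:Mul1,r5:5
  c4: issue SUB r3<-Add1  regs: r0:1,r1:Add2,r2:8,r3:Add1,r4:Mul1,r5:5
  c5: CDB Add2=11; issue SUB r5<-Add2  regs: r0:1,r1:11,r2:8,r3:Add1,r4:Mul1,r5:Add2
  c6: CDB Add1=4; issue SUB r0<-Add1  regs: r0:Add1,r1:11,r2:8,r3:4,r4:Mul1,r5:Add2
  c7: CDB Add2=6; issue SUB r3<-Add2  regs: r0:Add1,r1:11,r2:8,r3:Add2,r4:Mul1,r5:6

STATUS = TAG Add2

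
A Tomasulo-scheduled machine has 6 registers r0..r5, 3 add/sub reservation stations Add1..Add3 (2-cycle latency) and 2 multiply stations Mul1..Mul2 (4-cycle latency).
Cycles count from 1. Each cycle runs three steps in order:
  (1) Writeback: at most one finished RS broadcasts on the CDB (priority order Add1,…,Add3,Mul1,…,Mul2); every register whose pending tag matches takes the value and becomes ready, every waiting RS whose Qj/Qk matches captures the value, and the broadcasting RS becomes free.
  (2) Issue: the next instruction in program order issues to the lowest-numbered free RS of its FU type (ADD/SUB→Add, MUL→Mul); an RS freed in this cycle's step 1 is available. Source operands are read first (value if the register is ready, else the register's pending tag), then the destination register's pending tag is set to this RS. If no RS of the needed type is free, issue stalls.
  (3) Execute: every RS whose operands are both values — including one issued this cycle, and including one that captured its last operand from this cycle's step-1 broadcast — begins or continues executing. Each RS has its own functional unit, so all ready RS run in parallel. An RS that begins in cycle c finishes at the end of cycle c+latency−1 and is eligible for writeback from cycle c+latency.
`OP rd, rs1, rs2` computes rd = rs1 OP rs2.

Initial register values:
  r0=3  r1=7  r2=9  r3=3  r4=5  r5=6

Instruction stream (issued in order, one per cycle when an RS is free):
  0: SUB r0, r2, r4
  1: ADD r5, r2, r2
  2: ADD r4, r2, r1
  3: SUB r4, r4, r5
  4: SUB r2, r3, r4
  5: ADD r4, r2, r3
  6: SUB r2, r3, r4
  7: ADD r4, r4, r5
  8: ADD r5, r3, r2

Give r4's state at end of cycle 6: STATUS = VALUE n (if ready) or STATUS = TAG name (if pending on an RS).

STATUS = TAG Add3

cycle 1: issue SUB r0<-Add1 // r0:Add1,r1:7,r2:9,r3:3,r4:5,r5:6
cycle 2: issue ADD r5<-Add2 // r0:Add1,r1:7,r2:9,r3:3,r4:5,r5:Add2
cycle 3: CDB Add1=4; issue ADD r4<-Add1 // r0:4,r1:7,r2:9,r3:3,r4:Add1,r5:Add2
cycle 4: CDB Add2=18; issue SUB r4<-Add2 // r0:4,r1:7,r2:9,r3:3,r4:Add2,r5:18
cycle 5: CDB Add1=16; issue SUB r2<-Add1 // r0:4,r1:7,r2:Add1,r3:3,r4:Add2,r5:18
cycle 6: issue ADD r4<-Add3 // r0:4,r1:7,r2:Add1,r3:3,r4:Add3,r5:18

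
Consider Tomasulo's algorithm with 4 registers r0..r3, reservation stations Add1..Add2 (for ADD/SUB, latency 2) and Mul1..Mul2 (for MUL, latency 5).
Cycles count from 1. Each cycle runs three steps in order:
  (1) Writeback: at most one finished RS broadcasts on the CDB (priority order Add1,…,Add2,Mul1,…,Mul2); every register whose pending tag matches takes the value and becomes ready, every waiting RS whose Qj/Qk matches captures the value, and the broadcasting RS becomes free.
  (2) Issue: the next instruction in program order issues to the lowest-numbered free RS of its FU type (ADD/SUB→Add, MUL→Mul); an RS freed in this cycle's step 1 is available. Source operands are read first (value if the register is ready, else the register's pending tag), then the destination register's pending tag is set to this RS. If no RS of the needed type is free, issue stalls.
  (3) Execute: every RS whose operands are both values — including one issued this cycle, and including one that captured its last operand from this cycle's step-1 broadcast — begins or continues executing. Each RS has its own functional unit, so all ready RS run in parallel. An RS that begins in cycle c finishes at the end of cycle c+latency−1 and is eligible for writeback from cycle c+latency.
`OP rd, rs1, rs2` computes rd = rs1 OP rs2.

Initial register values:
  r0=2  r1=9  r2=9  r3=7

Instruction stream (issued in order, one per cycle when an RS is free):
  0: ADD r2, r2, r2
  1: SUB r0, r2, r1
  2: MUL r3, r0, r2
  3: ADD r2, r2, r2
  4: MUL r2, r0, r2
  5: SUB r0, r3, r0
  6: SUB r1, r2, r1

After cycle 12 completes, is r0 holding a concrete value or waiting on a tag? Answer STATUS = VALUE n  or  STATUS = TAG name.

c1: issue ADD r2<-Add1 | r0:2,r1:9,r2:Add1,r3:7
c2: issue SUB r0<-Add2 | r0:Add2,r1:9,r2:Add1,r3:7
c3: CDB Add1=18; issue MUL r3<-Mul1 | r0:Add2,r1:9,r2:18,r3:Mul1
c4: issue ADD r2<-Add1 | r0:Add2,r1:9,r2:Add1,r3:Mul1
c5: CDB Add2=9; issue MUL r2<-Mul2 | r0:9,r1:9,r2:Mul2,r3:Mul1
c6: CDB Add1=36; issue SUB r0<-Add1 | r0:Add1,r1:9,r2:Mul2,r3:Mul1
c7: issue SUB r1<-Add2 | r0:Add1,r1:Add2,r2:Mul2,r3:Mul1
c8: - | r0:Add1,r1:Add2,r2:Mul2,r3:Mul1
c9: - | r0:Add1,r1:Add2,r2:Mul2,r3:Mul1
c10: CDB Mul1=162 | r0:Add1,r1:Add2,r2:Mul2,r3:162
c11: CDB Mul2=324 | r0:Add1,r1:Add2,r2:324,r3:162
c12: CDB Add1=153 | r0:153,r1:Add2,r2:324,r3:162

STATUS = VALUE 153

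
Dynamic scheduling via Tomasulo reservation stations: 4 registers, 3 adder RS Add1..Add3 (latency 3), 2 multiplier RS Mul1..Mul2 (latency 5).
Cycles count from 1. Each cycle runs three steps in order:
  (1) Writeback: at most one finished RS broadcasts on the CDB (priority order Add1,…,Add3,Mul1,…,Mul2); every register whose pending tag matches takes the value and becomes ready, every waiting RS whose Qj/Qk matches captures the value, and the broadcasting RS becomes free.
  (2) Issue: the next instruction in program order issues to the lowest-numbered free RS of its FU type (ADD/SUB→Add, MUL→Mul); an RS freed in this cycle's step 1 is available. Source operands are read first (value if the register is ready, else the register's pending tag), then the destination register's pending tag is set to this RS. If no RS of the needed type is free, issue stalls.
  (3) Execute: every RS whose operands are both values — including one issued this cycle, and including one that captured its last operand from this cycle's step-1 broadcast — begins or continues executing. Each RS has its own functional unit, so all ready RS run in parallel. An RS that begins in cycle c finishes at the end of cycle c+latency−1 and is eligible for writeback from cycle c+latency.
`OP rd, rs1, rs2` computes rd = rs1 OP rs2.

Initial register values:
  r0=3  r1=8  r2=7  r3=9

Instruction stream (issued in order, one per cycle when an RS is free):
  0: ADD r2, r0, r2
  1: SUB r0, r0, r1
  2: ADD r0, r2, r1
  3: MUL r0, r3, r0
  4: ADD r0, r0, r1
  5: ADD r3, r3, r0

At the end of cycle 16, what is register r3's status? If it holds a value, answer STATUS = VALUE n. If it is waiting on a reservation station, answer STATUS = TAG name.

  c1: issue ADD r2<-Add1  regs: r0:3,r1:8,r2:Add1,r3:9
  c2: issue SUB r0<-Add2  regs: r0:Add2,r1:8,r2:Add1,r3:9
  c3: issue ADD r0<-Add3  regs: r0:Add3,r1:8,r2:Add1,r3:9
  c4: CDB Add1=10; issue MUL r0<-Mul1  regs: r0:Mul1,r1:8,r2:10,r3:9
  c5: CDB Add2=-5; issue ADD r0<-Add1  regs: r0:Add1,r1:8,r2:10,r3:9
  c6: issue ADD r3<-Add2  regs: r0:Add1,r1:8,r2:10,r3:Add2
  c7: CDB Add3=18  regs: r0:Add1,r1:8,r2:10,r3:Add2
  c8: -  regs: r0:Add1,r1:8,r2:10,r3:Add2
  c9: -  regs: r0:Add1,r1:8,r2:10,r3:Add2
  c10: -  regs: r0:Add1,r1:8,r2:10,r3:Add2
  c11: -  regs: r0:Add1,r1:8,r2:10,r3:Add2
  c12: CDB Mul1=162  regs: r0:Add1,r1:8,r2:10,r3:Add2
  c13: -  regs: r0:Add1,r1:8,r2:10,r3:Add2
  c14: -  regs: r0:Add1,r1:8,r2:10,r3:Add2
  c15: CDB Add1=170  regs: r0:170,r1:8,r2:10,r3:Add2
  c16: -  regs: r0:170,r1:8,r2:10,r3:Add2

STATUS = TAG Add2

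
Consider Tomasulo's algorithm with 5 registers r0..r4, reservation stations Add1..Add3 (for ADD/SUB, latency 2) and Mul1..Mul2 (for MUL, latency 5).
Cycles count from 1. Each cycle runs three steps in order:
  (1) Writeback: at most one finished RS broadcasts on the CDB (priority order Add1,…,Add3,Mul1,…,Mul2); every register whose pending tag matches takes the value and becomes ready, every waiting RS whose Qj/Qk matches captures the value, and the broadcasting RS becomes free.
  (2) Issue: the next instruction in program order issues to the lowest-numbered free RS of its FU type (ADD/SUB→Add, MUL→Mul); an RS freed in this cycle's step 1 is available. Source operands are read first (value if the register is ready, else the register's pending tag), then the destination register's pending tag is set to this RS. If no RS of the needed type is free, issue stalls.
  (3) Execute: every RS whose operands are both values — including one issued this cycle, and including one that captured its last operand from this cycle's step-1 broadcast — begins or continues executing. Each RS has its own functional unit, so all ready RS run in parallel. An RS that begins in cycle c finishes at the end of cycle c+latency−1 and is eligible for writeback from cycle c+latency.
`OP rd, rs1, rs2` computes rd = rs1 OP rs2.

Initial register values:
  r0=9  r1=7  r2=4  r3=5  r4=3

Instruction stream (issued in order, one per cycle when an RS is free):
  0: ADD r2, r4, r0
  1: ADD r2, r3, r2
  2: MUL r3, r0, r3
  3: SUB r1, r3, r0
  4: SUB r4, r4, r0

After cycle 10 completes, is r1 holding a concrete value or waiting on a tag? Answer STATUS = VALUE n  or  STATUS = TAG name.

cycle 1: issue ADD r2<-Add1 // r0:9,r1:7,r2:Add1,r3:5,r4:3
cycle 2: issue ADD r2<-Add2 // r0:9,r1:7,r2:Add2,r3:5,r4:3
cycle 3: CDB Add1=12; issue MUL r3<-Mul1 // r0:9,r1:7,r2:Add2,r3:Mul1,r4:3
cycle 4: issue SUB r1<-Add1 // r0:9,r1:Add1,r2:Add2,r3:Mul1,r4:3
cycle 5: CDB Add2=17; issue SUB r4<-Add2 // r0:9,r1:Add1,r2:17,r3:Mul1,r4:Add2
cycle 6: - // r0:9,r1:Add1,r2:17,r3:Mul1,r4:Add2
cycle 7: CDB Add2=-6 // r0:9,r1:Add1,r2:17,r3:Mul1,r4:-6
cycle 8: CDB Mul1=45 // r0:9,r1:Add1,r2:17,r3:45,r4:-6
cycle 9: - // r0:9,r1:Add1,r2:17,r3:45,r4:-6
cycle 10: CDB Add1=36 // r0:9,r1:36,r2:17,r3:45,r4:-6

STATUS = VALUE 36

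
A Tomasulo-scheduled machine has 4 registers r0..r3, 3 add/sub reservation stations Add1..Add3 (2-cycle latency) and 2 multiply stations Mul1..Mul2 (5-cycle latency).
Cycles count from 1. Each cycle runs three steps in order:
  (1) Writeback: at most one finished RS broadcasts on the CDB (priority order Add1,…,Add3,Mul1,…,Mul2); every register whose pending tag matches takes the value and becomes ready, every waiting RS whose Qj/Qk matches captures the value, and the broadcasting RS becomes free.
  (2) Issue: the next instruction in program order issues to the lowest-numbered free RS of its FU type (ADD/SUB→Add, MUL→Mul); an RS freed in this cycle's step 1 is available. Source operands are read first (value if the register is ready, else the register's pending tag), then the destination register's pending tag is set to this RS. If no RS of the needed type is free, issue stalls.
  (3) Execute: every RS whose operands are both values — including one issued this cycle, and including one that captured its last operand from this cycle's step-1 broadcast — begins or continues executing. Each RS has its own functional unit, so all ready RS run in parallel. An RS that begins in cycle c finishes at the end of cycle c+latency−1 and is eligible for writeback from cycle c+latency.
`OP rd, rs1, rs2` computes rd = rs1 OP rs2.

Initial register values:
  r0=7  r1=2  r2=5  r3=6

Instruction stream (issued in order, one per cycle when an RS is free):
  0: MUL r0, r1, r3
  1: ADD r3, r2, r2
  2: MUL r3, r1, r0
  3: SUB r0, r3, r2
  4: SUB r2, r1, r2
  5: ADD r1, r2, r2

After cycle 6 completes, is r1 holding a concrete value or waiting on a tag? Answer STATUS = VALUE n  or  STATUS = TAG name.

cycle 1: issue MUL r0<-Mul1 // r0:Mul1,r1:2,r2:5,r3:6
cycle 2: issue ADD r3<-Add1 // r0:Mul1,r1:2,r2:5,r3:Add1
cycle 3: issue MUL r3<-Mul2 // r0:Mul1,r1:2,r2:5,r3:Mul2
cycle 4: CDB Add1=10; issue SUB r0<-Add1 // r0:Add1,r1:2,r2:5,r3:Mul2
cycle 5: issue SUB r2<-Add2 // r0:Add1,r1:2,r2:Add2,r3:Mul2
cycle 6: CDB Mul1=12; issue ADD r1<-Add3 // r0:Add1,r1:Add3,r2:Add2,r3:Mul2

STATUS = TAG Add3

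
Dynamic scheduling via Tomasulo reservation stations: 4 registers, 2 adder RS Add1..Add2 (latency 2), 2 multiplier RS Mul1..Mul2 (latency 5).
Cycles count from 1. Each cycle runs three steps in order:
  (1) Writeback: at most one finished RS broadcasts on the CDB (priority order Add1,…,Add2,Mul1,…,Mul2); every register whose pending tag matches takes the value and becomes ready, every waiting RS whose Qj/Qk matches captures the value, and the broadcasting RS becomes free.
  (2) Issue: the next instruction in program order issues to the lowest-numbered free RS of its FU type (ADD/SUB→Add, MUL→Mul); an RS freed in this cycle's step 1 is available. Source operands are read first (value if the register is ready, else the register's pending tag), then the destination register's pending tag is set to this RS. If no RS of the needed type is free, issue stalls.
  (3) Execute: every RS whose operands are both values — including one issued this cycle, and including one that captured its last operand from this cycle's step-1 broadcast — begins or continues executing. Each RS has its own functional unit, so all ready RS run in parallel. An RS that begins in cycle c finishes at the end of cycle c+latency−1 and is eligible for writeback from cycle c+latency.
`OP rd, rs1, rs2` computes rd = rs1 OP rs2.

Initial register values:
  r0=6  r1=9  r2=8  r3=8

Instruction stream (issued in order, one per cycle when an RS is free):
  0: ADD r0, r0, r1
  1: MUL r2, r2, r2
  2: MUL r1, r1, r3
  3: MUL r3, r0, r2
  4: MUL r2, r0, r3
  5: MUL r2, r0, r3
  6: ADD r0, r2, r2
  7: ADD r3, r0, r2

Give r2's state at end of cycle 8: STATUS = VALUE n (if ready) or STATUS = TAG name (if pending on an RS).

STATUS = TAG Mul2

c1: issue ADD r0<-Add1 | r0:Add1,r1:9,r2:8,r3:8
c2: issue MUL r2<-Mul1 | r0:Add1,r1:9,r2:Mul1,r3:8
c3: CDB Add1=15; issue MUL r1<-Mul2 | r0:15,r1:Mul2,r2:Mul1,r3:8
c4: stall | r0:15,r1:Mul2,r2:Mul1,r3:8
c5: stall | r0:15,r1:Mul2,r2:Mul1,r3:8
c6: stall | r0:15,r1:Mul2,r2:Mul1,r3:8
c7: CDB Mul1=64; issue MUL r3<-Mul1 | r0:15,r1:Mul2,r2:64,r3:Mul1
c8: CDB Mul2=72; issue MUL r2<-Mul2 | r0:15,r1:72,r2:Mul2,r3:Mul1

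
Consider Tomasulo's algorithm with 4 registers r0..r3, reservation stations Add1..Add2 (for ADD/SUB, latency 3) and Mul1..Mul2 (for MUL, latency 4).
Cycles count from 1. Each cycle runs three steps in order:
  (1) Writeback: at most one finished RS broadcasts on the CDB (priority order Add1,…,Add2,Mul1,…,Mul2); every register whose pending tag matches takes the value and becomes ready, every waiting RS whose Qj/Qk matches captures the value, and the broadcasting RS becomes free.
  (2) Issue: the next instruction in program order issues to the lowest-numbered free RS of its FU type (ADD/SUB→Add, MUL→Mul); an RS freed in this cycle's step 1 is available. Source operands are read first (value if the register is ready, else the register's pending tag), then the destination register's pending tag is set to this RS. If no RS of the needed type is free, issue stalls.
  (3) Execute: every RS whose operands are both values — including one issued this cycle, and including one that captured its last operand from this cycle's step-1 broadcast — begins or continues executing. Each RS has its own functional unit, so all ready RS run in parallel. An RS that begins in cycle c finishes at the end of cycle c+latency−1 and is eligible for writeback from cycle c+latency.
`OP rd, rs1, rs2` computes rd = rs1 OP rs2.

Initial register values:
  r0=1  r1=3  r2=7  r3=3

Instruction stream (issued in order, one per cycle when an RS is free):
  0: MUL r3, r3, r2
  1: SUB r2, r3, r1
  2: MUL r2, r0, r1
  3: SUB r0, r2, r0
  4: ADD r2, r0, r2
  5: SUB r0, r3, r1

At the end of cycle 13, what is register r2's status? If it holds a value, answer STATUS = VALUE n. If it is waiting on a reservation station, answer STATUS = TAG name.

c1: issue MUL r3<-Mul1 | r0:1,r1:3,r2:7,r3:Mul1
c2: issue SUB r2<-Add1 | r0:1,r1:3,r2:Add1,r3:Mul1
c3: issue MUL r2<-Mul2 | r0:1,r1:3,r2:Mul2,r3:Mul1
c4: issue SUB r0<-Add2 | r0:Add2,r1:3,r2:Mul2,r3:Mul1
c5: CDB Mul1=21; stall | r0:Add2,r1:3,r2:Mul2,r3:21
c6: stall | r0:Add2,r1:3,r2:Mul2,r3:21
c7: CDB Mul2=3; stall | r0:Add2,r1:3,r2:3,r3:21
c8: CDB Add1=18; issue ADD r2<-Add1 | r0:Add2,r1:3,r2:Add1,r3:21
c9: stall | r0:Add2,r1:3,r2:Add1,r3:21
c10: CDB Add2=2; issue SUB r0<-Add2 | r0:Add2,r1:3,r2:Add1,r3:21
c11: - | r0:Add2,r1:3,r2:Add1,r3:21
c12: - | r0:Add2,r1:3,r2:Add1,r3:21
c13: CDB Add1=5 | r0:Add2,r1:3,r2:5,r3:21

STATUS = VALUE 5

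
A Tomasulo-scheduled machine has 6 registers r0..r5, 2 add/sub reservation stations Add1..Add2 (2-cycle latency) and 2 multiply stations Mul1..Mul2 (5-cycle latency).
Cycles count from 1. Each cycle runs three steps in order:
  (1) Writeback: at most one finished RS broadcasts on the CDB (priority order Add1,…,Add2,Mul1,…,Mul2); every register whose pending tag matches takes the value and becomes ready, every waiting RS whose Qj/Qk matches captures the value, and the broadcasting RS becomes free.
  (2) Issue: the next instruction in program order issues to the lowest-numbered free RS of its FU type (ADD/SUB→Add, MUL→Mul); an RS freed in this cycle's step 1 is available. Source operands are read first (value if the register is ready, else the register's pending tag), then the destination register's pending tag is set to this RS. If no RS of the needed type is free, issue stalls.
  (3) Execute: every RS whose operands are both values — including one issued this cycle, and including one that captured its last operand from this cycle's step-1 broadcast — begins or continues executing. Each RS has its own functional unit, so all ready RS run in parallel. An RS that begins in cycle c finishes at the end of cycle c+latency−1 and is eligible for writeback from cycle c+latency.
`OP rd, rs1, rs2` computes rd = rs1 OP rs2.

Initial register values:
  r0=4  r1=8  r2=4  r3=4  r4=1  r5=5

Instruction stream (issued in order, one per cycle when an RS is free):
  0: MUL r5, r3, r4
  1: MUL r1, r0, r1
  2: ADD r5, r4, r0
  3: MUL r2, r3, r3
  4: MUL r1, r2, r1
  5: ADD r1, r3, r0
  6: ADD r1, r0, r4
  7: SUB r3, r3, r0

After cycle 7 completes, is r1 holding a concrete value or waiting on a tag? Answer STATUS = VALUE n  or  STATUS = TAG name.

cycle 1: issue MUL r5<-Mul1 // r0:4,r1:8,r2:4,r3:4,r4:1,r5:Mul1
cycle 2: issue MUL r1<-Mul2 // r0:4,r1:Mul2,r2:4,r3:4,r4:1,r5:Mul1
cycle 3: issue ADD r5<-Add1 // r0:4,r1:Mul2,r2:4,r3:4,r4:1,r5:Add1
cycle 4: stall // r0:4,r1:Mul2,r2:4,r3:4,r4:1,r5:Add1
cycle 5: CDB Add1=5; stall // r0:4,r1:Mul2,r2:4,r3:4,r4:1,r5:5
cycle 6: CDB Mul1=4; issue MUL r2<-Mul1 // r0:4,r1:Mul2,r2:Mul1,r3:4,r4:1,r5:5
cycle 7: CDB Mul2=32; issue MUL r1<-Mul2 // r0:4,r1:Mul2,r2:Mul1,r3:4,r4:1,r5:5

STATUS = TAG Mul2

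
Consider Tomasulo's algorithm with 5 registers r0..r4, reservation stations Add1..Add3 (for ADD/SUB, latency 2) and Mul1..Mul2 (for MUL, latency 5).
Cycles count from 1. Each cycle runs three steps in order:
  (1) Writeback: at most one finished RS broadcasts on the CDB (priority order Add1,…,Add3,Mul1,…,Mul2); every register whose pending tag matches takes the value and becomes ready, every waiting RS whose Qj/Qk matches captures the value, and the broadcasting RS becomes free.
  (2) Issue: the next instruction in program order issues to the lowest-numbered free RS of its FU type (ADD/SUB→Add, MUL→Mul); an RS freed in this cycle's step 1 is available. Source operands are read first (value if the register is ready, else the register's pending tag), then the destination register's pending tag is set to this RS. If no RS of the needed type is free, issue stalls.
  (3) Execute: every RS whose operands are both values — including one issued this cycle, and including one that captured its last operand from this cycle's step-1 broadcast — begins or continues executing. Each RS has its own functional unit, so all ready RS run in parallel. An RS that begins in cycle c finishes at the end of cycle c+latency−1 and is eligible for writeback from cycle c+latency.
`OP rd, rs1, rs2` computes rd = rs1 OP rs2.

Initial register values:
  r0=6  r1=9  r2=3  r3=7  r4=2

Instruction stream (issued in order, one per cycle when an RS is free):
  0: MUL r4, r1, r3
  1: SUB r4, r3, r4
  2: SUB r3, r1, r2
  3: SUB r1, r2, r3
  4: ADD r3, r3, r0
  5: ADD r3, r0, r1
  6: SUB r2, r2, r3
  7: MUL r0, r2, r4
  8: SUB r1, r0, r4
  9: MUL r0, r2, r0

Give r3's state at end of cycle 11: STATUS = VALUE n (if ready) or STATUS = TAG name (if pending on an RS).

STATUS = VALUE 3

cycle 1: issue MUL r4<-Mul1 // r0:6,r1:9,r2:3,r3:7,r4:Mul1
cycle 2: issue SUB r4<-Add1 // r0:6,r1:9,r2:3,r3:7,r4:Add1
cycle 3: issue SUB r3<-Add2 // r0:6,r1:9,r2:3,r3:Add2,r4:Add1
cycle 4: issue SUB r1<-Add3 // r0:6,r1:Add3,r2:3,r3:Add2,r4:Add1
cycle 5: CDB Add2=6; issue ADD r3<-Add2 // r0:6,r1:Add3,r2:3,r3:Add2,r4:Add1
cycle 6: CDB Mul1=63; stall // r0:6,r1:Add3,r2:3,r3:Add2,r4:Add1
cycle 7: CDB Add2=12; issue ADD r3<-Add2 // r0:6,r1:Add3,r2:3,r3:Add2,r4:Add1
cycle 8: CDB Add1=-56; issue SUB r2<-Add1 // r0:6,r1:Add3,r2:Add1,r3:Add2,r4:-56
cycle 9: CDB Add3=-3; issue MUL r0<-Mul1 // r0:Mul1,r1:-3,r2:Add1,r3:Add2,r4:-56
cycle 10: issue SUB r1<-Add3 // r0:Mul1,r1:Add3,r2:Add1,r3:Add2,r4:-56
cycle 11: CDB Add2=3; issue MUL r0<-Mul2 // r0:Mul2,r1:Add3,r2:Add1,r3:3,r4:-56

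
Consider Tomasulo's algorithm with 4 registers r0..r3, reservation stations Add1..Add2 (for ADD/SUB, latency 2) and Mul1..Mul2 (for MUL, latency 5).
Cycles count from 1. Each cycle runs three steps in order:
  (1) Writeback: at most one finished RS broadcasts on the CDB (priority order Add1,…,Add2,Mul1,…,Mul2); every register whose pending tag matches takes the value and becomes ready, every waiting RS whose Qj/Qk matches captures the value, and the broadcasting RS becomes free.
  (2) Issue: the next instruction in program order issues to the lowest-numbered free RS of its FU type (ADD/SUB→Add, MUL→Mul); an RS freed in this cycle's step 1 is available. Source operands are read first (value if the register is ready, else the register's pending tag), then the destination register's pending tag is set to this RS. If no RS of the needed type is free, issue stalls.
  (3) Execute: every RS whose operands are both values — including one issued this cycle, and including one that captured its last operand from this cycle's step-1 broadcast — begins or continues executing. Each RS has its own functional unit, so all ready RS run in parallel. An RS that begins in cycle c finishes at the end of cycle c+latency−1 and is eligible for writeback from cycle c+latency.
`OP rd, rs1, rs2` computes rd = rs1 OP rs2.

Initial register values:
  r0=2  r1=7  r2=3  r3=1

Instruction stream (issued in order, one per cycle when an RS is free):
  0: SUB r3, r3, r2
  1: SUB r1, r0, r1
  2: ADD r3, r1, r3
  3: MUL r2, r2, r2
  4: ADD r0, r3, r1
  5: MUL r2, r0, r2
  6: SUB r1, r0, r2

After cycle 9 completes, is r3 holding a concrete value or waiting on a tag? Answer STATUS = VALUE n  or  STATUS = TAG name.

cycle 1: issue SUB r3<-Add1 // r0:2,r1:7,r2:3,r3:Add1
cycle 2: issue SUB r1<-Add2 // r0:2,r1:Add2,r2:3,r3:Add1
cycle 3: CDB Add1=-2; issue ADD r3<-Add1 // r0:2,r1:Add2,r2:3,r3:Add1
cycle 4: CDB Add2=-5; issue MUL r2<-Mul1 // r0:2,r1:-5,r2:Mul1,r3:Add1
cycle 5: issue ADD r0<-Add2 // r0:Add2,r1:-5,r2:Mul1,r3:Add1
cycle 6: CDB Add1=-7; issue MUL r2<-Mul2 // r0:Add2,r1:-5,r2:Mul2,r3:-7
cycle 7: issue SUB r1<-Add1 // r0:Add2,r1:Add1,r2:Mul2,r3:-7
cycle 8: CDB Add2=-12 // r0:-12,r1:Add1,r2:Mul2,r3:-7
cycle 9: CDB Mul1=9 // r0:-12,r1:Add1,r2:Mul2,r3:-7

STATUS = VALUE -7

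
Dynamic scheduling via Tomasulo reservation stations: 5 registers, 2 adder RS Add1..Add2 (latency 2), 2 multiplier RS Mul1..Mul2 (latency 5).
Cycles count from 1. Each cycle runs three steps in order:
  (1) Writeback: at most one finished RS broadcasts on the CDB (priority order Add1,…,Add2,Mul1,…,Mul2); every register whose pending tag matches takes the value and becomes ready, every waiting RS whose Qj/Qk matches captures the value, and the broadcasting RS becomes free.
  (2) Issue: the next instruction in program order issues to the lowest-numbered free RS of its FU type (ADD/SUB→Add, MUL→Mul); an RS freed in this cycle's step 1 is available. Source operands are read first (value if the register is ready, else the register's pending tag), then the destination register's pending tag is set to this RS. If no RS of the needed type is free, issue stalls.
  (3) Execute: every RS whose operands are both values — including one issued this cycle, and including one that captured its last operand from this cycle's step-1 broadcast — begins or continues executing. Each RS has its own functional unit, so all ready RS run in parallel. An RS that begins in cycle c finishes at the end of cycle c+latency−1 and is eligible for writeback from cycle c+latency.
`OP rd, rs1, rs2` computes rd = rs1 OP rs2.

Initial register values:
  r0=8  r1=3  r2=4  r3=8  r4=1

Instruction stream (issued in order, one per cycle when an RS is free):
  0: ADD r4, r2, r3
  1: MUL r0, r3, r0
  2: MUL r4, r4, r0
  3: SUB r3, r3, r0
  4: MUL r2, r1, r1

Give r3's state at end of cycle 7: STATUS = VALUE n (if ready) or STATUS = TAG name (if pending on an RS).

STATUS = TAG Add1

cycle 1: issue ADD r4<-Add1 // r0:8,r1:3,r2:4,r3:8,r4:Add1
cycle 2: issue MUL r0<-Mul1 // r0:Mul1,r1:3,r2:4,r3:8,r4:Add1
cycle 3: CDB Add1=12; issue MUL r4<-Mul2 // r0:Mul1,r1:3,r2:4,r3:8,r4:Mul2
cycle 4: issue SUB r3<-Add1 // r0:Mul1,r1:3,r2:4,r3:Add1,r4:Mul2
cycle 5: stall // r0:Mul1,r1:3,r2:4,r3:Add1,r4:Mul2
cycle 6: stall // r0:Mul1,r1:3,r2:4,r3:Add1,r4:Mul2
cycle 7: CDB Mul1=64; issue MUL r2<-Mul1 // r0:64,r1:3,r2:Mul1,r3:Add1,r4:Mul2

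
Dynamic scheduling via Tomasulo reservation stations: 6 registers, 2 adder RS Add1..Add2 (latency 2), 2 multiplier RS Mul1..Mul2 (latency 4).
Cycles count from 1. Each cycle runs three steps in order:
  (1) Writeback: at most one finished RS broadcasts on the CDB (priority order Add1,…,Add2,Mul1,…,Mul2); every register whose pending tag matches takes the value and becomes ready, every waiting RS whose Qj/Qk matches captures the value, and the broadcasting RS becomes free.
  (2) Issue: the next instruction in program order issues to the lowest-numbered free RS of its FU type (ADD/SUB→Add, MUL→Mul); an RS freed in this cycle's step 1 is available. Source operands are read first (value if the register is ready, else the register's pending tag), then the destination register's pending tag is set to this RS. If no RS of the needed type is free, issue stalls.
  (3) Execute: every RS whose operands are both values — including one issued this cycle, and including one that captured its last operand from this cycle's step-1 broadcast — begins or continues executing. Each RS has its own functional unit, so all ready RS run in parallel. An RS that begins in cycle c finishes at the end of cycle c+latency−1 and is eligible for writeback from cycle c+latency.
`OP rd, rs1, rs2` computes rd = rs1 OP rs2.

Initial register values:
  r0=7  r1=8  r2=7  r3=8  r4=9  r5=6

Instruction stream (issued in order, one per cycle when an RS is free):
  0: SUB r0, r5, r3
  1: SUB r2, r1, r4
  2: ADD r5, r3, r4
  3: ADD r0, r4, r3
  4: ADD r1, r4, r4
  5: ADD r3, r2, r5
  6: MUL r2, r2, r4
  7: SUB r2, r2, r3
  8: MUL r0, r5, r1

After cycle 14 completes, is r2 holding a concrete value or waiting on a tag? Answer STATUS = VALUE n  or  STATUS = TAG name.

STATUS = VALUE -25

  c1: issue SUB r0<-Add1  regs: r0:Add1,r1:8,r2:7,r3:8,r4:9,r5:6
  c2: issue SUB r2<-Add2  regs: r0:Add1,r1:8,r2:Add2,r3:8,r4:9,r5:6
  c3: CDB Add1=-2; issue ADD r5<-Add1  regs: r0:-2,r1:8,r2:Add2,r3:8,r4:9,r5:Add1
  c4: CDB Add2=-1; issue ADD r0<-Add2  regs: r0:Add2,r1:8,r2:-1,r3:8,r4:9,r5:Add1
  c5: CDB Add1=17; issue ADD r1<-Add1  regs: r0:Add2,r1:Add1,r2:-1,r3:8,r4:9,r5:17
  c6: CDB Add2=17; issue ADD r3<-Add2  regs: r0:17,r1:Add1,r2:-1,r3:Add2,r4:9,r5:17
  c7: CDB Add1=18; issue MUL r2<-Mul1  regs: r0:17,r1:18,r2:Mul1,r3:Add2,r4:9,r5:17
  c8: CDB Add2=16; issue SUB r2<-Add1  regs: r0:17,r1:18,r2:Add1,r3:16,r4:9,r5:17
  c9: issue MUL r0<-Mul2  regs: r0:Mul2,r1:18,r2:Add1,r3:16,r4:9,r5:17
  c10: -  regs: r0:Mul2,r1:18,r2:Add1,r3:16,r4:9,r5:17
  c11: CDB Mul1=-9  regs: r0:Mul2,r1:18,r2:Add1,r3:16,r4:9,r5:17
  c12: -  regs: r0:Mul2,r1:18,r2:Add1,r3:16,r4:9,r5:17
  c13: CDB Add1=-25  regs: r0:Mul2,r1:18,r2:-25,r3:16,r4:9,r5:17
  c14: CDB Mul2=306  regs: r0:306,r1:18,r2:-25,r3:16,r4:9,r5:17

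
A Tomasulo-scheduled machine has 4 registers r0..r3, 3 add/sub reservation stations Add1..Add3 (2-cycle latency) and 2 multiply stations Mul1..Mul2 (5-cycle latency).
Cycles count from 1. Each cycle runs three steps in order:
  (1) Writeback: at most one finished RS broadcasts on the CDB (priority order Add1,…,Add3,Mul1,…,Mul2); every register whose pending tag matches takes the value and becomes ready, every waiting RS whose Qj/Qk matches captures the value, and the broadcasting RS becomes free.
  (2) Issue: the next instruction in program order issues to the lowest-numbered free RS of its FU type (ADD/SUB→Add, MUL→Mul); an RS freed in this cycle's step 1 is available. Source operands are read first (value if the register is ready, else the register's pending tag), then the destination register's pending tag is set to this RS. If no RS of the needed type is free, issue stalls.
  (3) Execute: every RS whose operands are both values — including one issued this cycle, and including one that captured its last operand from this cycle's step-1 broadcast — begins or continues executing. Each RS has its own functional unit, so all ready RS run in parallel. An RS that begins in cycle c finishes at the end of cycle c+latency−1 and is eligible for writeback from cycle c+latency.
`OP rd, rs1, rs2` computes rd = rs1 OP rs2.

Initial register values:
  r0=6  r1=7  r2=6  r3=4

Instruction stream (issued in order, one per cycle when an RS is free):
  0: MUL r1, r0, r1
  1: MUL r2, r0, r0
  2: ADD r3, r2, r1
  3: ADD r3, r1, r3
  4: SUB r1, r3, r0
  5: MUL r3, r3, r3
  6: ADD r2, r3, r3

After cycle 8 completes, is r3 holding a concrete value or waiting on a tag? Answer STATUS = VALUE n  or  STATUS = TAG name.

STATUS = TAG Mul1

cycle 1: issue MUL r1<-Mul1 // r0:6,r1:Mul1,r2:6,r3:4
cycle 2: issue MUL r2<-Mul2 // r0:6,r1:Mul1,r2:Mul2,r3:4
cycle 3: issue ADD r3<-Add1 // r0:6,r1:Mul1,r2:Mul2,r3:Add1
cycle 4: issue ADD r3<-Add2 // r0:6,r1:Mul1,r2:Mul2,r3:Add2
cycle 5: issue SUB r1<-Add3 // r0:6,r1:Add3,r2:Mul2,r3:Add2
cycle 6: CDB Mul1=42; issue MUL r3<-Mul1 // r0:6,r1:Add3,r2:Mul2,r3:Mul1
cycle 7: CDB Mul2=36; stall // r0:6,r1:Add3,r2:36,r3:Mul1
cycle 8: stall // r0:6,r1:Add3,r2:36,r3:Mul1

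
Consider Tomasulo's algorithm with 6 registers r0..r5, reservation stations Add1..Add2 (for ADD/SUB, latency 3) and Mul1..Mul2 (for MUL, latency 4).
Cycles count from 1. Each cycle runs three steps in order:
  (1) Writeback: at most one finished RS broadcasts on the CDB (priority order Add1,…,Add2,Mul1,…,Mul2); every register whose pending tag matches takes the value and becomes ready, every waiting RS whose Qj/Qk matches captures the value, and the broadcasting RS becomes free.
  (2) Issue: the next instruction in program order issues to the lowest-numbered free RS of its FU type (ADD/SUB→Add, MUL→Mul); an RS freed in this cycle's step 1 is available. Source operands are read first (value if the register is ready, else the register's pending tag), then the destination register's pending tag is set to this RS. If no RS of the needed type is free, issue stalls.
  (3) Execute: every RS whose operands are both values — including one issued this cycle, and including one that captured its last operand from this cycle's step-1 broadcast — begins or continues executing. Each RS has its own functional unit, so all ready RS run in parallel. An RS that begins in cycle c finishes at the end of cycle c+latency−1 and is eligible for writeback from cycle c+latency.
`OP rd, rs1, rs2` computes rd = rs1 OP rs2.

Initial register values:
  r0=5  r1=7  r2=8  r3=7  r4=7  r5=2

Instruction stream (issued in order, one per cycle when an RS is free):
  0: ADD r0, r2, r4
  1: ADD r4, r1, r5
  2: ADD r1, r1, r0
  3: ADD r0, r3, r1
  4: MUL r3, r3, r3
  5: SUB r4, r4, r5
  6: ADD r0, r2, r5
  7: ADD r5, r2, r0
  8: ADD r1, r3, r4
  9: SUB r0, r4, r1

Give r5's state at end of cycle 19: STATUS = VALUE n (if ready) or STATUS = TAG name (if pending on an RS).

STATUS = VALUE 18

cycle 1: issue ADD r0<-Add1 // r0:Add1,r1:7,r2:8,r3:7,r4:7,r5:2
cycle 2: issue ADD r4<-Add2 // r0:Add1,r1:7,r2:8,r3:7,r4:Add2,r5:2
cycle 3: stall // r0:Add1,r1:7,r2:8,r3:7,r4:Add2,r5:2
cycle 4: CDB Add1=15; issue ADD r1<-Add1 // r0:15,r1:Add1,r2:8,r3:7,r4:Add2,r5:2
cycle 5: CDB Add2=9; issue ADD r0<-Add2 // r0:Add2,r1:Add1,r2:8,r3:7,r4:9,r5:2
cycle 6: issue MUL r3<-Mul1 // r0:Add2,r1:Add1,r2:8,r3:Mul1,r4:9,r5:2
cycle 7: CDB Add1=22; issue SUB r4<-Add1 // r0:Add2,r1:22,r2:8,r3:Mul1,r4:Add1,r5:2
cycle 8: stall // r0:Add2,r1:22,r2:8,r3:Mul1,r4:Add1,r5:2
cycle 9: stall // r0:Add2,r1:22,r2:8,r3:Mul1,r4:Add1,r5:2
cycle 10: CDB Add1=7; issue ADD r0<-Add1 // r0:Add1,r1:22,r2:8,r3:Mul1,r4:7,r5:2
cycle 11: CDB Add2=29; issue ADD r5<-Add2 // r0:Add1,r1:22,r2:8,r3:Mul1,r4:7,r5:Add2
cycle 12: CDB Mul1=49; stall // r0:Add1,r1:22,r2:8,r3:49,r4:7,r5:Add2
cycle 13: CDB Add1=10; issue ADD r1<-Add1 // r0:10,r1:Add1,r2:8,r3:49,r4:7,r5:Add2
cycle 14: stall // r0:10,r1:Add1,r2:8,r3:49,r4:7,r5:Add2
cycle 15: stall // r0:10,r1:Add1,r2:8,r3:49,r4:7,r5:Add2
cycle 16: CDB Add1=56; issue SUB r0<-Add1 // r0:Add1,r1:56,r2:8,r3:49,r4:7,r5:Add2
cycle 17: CDB Add2=18 // r0:Add1,r1:56,r2:8,r3:49,r4:7,r5:18
cycle 18: - // r0:Add1,r1:56,r2:8,r3:49,r4:7,r5:18
cycle 19: CDB Add1=-49 // r0:-49,r1:56,r2:8,r3:49,r4:7,r5:18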